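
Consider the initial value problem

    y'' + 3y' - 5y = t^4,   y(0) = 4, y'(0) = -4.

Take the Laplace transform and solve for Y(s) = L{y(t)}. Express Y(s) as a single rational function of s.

Y(s) = (4*s^6 + 8*s^5 + 24)/(s^7 + 3*s^6 - 5*s^5)

Apply the Laplace transform to the equation.
The derivative rules (L{y''} = s^2 Y - s·y(0) - y'(0) and L{y'} = sY - y(0), with y(0) = 4, y'(0) = -4) turn the left side into (s^2 + 3*s - 5)Y - (4*s + 8).
The right side is L{t^4} = 24/s^5.
So (s^2 + 3*s - 5)Y = 24/s^5 + (4*s + 8).
Isolate Y and clear denominators.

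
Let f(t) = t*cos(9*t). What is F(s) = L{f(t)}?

L{cos(9t)} = s/(s^2 + 81).
Then apply L{t·g(t)} = -d/ds[G(s)] with G(s) = s/(s^2 + 81):
differentiating 1 time and applying the sign gives (s - 9)*(s + 9)/(s^2 + 81)^2.

F(s) = (s - 9)*(s + 9)/(s^2 + 81)^2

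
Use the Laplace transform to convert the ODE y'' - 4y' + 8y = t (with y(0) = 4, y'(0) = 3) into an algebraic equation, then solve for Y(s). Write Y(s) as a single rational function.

Y(s) = (4*s^3 - 13*s^2 + 1)/(s^4 - 4*s^3 + 8*s^2)

Laplace-transform each side.
Using L{y''} = s^2 Y - s·y(0) - y'(0) and L{y'} = sY - y(0), with y(0) = 4, y'(0) = 3, the left side becomes (s^2 - 4*s + 8)Y - (4*s - 13).
The right side is L{t} = s^(-2).
So (s^2 - 4*s + 8)Y = s^(-2) + (4*s - 13).
Isolate Y and clear denominators.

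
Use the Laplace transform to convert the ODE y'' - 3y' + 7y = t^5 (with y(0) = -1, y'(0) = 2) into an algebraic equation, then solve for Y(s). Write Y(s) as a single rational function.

Y(s) = (-s^7 + 5*s^6 + 120)/(s^8 - 3*s^7 + 7*s^6)

Laplace-transform each side.
Using L{y''} = s^2 Y - s·y(0) - y'(0) and L{y'} = sY - y(0), with y(0) = -1, y'(0) = 2, the left side becomes (s^2 - 3*s + 7)Y - (-s + 5).
The right side is L{t^5} = 120/s^6.
So (s^2 - 3*s + 7)Y = 120/s^6 + (-s + 5).
Isolate Y and clear denominators.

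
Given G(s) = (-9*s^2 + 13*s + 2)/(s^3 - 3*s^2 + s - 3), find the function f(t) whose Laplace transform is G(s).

f(t) = -4*exp(3*t) - 2*sin(t) - 5*cos(t)

Factor the denominator: s^3 - 3*s^2 + s - 3 = (s - 3)*(s^2 + 1).
Partial fraction decomposition gives [-4/(s - 3)] + [-5*s/(s^2 + 1)] + [-2/(s^2 + 1)].
Invert each term: -4/(s - 3) ↔ -4e^(3t); -5·s/(s^2 + 1) ↔ -5cos(t); -2·1/(s^2 + 1) ↔ -2sin(t).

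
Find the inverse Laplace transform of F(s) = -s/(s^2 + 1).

-cos(t)

Since L{cos(t)} = s/(s^2 + 1), the inverse is cos(t), scaled by -1.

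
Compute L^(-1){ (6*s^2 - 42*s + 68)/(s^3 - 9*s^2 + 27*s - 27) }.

-2*t^2*exp(3*t) - 6*t*exp(3*t) + 6*exp(3*t)

Factor the denominator: s^3 - 9*s^2 + 27*s - 27 = (s - 3)^3.
Partial fraction decomposition gives [6/(s - 3)] + [-6/(s - 3)^2] + [-4/(s - 3)^3].
Invert each term: 6/(s - 3) ↔ 6e^(3t); -6/(s - 3)^2 ↔ -6t·e^(3t); -4/(s - 3)^3 ↔ (-2)t^2·e^(3t).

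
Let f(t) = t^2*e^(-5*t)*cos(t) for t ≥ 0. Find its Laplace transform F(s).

F(s) = 2*(s + 5)*(s^2 + 10*s + 22)/(s^2 + 10*s + 26)^3

L{cos(t)} = s/(s^2 + 1).
Multiplying by e^(-5t) shifts s → s + 5, so L{e^(-5*t)*cos(t)} = (s + 5)/((s + 5)^2 + 1).
Then apply L{t^2·g(t)} = (-1)^2 d^2/ds^2[G(s)] with G(s) = (s + 5)/((s + 5)^2 + 1):
differentiating 2 times and applying the sign gives 2*(s + 5)*(s^2 + 10*s + 22)/(s^2 + 10*s + 26)^3.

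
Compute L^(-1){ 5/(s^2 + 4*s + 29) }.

Rewrite the denominator: s^2 + 4*s + 29 = (s + 2)^2 + 25.
The form in (s + 2) signals a first-shifting-theorem factor e^(-2t).
Since L{sin(5t)} = 5/(s^2 + 25), the inverse is e^(-2*t)*sin(5*t).

exp(-2*t)*sin(5*t)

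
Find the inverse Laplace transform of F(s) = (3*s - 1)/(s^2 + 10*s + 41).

Complete the square in the denominator: s^2 + 10*s + 41 = (s + 5)^2 + 4^2.
Split the numerator to match: 3*s - 1 = 3·(s + 5) - 4·4.
Invert each term: 3·(s + 5)/((s + 5)^2 + 16) ↔ 3e^(-5t)cos(4t); -4·4/((s + 5)^2 + 16) ↔ -4e^(-5t)sin(4t).

-4*exp(-5*t)*sin(4*t) + 3*exp(-5*t)*cos(4*t)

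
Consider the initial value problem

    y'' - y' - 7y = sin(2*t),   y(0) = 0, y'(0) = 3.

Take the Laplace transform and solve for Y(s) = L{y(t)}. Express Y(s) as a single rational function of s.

Take the Laplace transform of both sides.
The derivative rules (L{y''} = s^2 Y - s·y(0) - y'(0) and L{y'} = sY - y(0), with y(0) = 0, y'(0) = 3) turn the left side into (s^2 - s - 7)Y - (3).
The right side is L{sin(2*t)} = 2/(s^2 + 4).
So (s^2 - s - 7)Y = 2/(s^2 + 4) + (3).
Isolate Y and clear denominators.

Y(s) = (3*s^2 + 14)/(s^4 - s^3 - 3*s^2 - 4*s - 28)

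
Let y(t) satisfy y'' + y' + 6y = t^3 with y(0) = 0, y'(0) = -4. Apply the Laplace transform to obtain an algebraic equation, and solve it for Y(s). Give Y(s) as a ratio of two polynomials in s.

Take the Laplace transform of both sides.
Using L{y''} = s^2 Y - s·y(0) - y'(0) and L{y'} = sY - y(0), with y(0) = 0, y'(0) = -4, the left side becomes (s^2 + s + 6)Y - (-4).
The right side is L{t^3} = 6/s^4.
So (s^2 + s + 6)Y = 6/s^4 + (-4).
Isolate Y and clear denominators.

Y(s) = (-4*s^4 + 6)/(s^6 + s^5 + 6*s^4)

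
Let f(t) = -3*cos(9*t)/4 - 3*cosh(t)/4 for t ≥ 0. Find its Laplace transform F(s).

Apply the Laplace transform termwise.
(-3/4)·[L{cosh(t)} = s/(s^2 - 1)]; (-3/4)·[L{cos(9t)} = s/(s^2 + 81)].

F(s) = -3*s/(4*(s^2 + 81)) - 3*s/(4*(s^2 - 1))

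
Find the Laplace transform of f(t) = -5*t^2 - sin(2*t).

The transform is linear, so treat each term independently.
(-1)·[L{sin(2t)} = 2/(s^2 + 4)]; (-5)·[L{t^2} = 2!/s^3 = 2/s^3].

-2/(s^2 + 4) - 10/s^3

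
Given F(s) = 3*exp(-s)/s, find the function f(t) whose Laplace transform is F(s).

f(t) = Heaviside(t - 1)*(3)

The factor e^(-s) signals a time shift by c = 1 (second shifting theorem).
L{3} = 3/s, so L^-1{3/s} = 3.
Hence the inverse is u(t - 1) times that function evaluated at t - 1.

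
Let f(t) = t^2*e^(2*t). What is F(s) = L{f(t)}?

L{e^(2t)} = 1/(s - 2).
Then apply L{t^2·g(t)} = (-1)^2 d^2/ds^2[G(s)] with G(s) = 1/(s - 2):
differentiating 2 times and applying the sign gives 2/(s - 2)^3.

F(s) = 2/(s - 2)^3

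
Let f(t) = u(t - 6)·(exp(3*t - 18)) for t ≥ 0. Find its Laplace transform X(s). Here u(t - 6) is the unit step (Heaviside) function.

By the second shifting theorem, L{u(t - c)·g(t - c)} = e^(-cs)·G(s) with c = 6 and G(s) = L{g(t)}.
L{e^(3t)} = 1/(s - 3).

X(s) = exp(-6*s)/(s - 3)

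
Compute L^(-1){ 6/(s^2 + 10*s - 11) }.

Rewrite the denominator: s^2 + 10*s - 11 = (s + 5)^2 - 36.
The form in (s + 5) signals a first-shifting-theorem factor e^(-5t).
Since L{sinh(6t)} = 6/(s^2 - 36), the inverse is e^(-5*t)*sinh(6*t).

exp(-5*t)*sinh(6*t)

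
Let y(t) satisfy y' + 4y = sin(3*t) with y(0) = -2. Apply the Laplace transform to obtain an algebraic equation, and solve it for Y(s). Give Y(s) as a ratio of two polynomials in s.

Laplace-transform each side.
Using L{y'} = sY - y(0) = sY - (-2), the left side becomes (s + 4)Y - (-2).
The right side is L{sin(3*t)} = 3/(s^2 + 9).
So (s + 4)Y = 3/(s^2 + 9) + (-2).
Divide through and combine into a single rational function.

Y(s) = (-2*s^2 - 15)/(s^3 + 4*s^2 + 9*s + 36)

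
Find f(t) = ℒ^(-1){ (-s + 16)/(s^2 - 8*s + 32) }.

f(t) = 3*exp(4*t)*sin(4*t) - exp(4*t)*cos(4*t)

Complete the square in the denominator: s^2 - 8*s + 32 = (s - 4)^2 + 4^2.
Split the numerator to match: -s + 16 = -1·(s - 4) + 3·4.
Invert each term: -1·(s - 4)/((s - 4)^2 + 16) ↔ -e^(4t)cos(4t); 3·4/((s - 4)^2 + 16) ↔ 3e^(4t)sin(4t).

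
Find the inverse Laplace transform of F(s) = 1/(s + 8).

Since L{e^(-8t)} = 1/(s + 8), the inverse is e^(-8*t).

exp(-8*t)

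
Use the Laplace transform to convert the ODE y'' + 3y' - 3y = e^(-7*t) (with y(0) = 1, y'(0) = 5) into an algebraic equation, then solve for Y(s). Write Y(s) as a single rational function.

Y(s) = (s^2 + 15*s + 57)/(s^3 + 10*s^2 + 18*s - 21)

Take the Laplace transform of both sides.
Using L{y''} = s^2 Y - s·y(0) - y'(0) and L{y'} = sY - y(0), with y(0) = 1, y'(0) = 5, the left side becomes (s^2 + 3*s - 3)Y - (s + 8).
The right side is L{e^(-7*t)} = 1/(s + 7).
So (s^2 + 3*s - 3)Y = 1/(s + 7) + (s + 8).
Divide through and combine into a single rational function.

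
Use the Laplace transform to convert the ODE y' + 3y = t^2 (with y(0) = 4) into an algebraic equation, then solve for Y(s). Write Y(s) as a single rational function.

Y(s) = (4*s^3 + 2)/(s^4 + 3*s^3)

Transform both sides with L{·}.
Using L{y'} = sY - y(0) = sY - 4, the left side becomes (s + 3)Y - (4).
The right side is L{t^2} = 2/s^3.
So (s + 3)Y = 2/s^3 + (4).
Divide through and combine into a single rational function.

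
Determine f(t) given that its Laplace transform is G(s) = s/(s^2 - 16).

f(t) = cosh(4*t)

Since L{cosh(4t)} = s/(s^2 - 16), the inverse is cosh(4*t).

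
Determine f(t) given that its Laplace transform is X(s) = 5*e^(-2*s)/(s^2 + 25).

The factor e^(-2s) signals a time shift by c = 2 (second shifting theorem).
L{sin(5t)} = 5/(s^2 + 25), so L^-1{5/(s^2 + 25)} = sin(5*t).
Hence the inverse is u(t - 2) times that function evaluated at t - 2.

f(t) = Heaviside(t - 2)*(sin(5*t - 10))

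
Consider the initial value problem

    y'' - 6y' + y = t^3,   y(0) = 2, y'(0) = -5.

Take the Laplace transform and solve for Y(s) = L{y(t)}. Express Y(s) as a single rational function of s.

Y(s) = (2*s^5 - 17*s^4 + 6)/(s^6 - 6*s^5 + s^4)

Take the Laplace transform of both sides.
The derivative rules (L{y''} = s^2 Y - s·y(0) - y'(0) and L{y'} = sY - y(0), with y(0) = 2, y'(0) = -5) turn the left side into (s^2 - 6*s + 1)Y - (2*s - 17).
The right side is L{t^3} = 6/s^4.
So (s^2 - 6*s + 1)Y = 6/s^4 + (2*s - 17).
Isolate Y and clear denominators.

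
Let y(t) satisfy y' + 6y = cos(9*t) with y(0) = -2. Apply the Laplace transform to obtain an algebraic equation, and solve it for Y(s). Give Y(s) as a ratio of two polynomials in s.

Y(s) = (-2*s^2 + s - 162)/(s^3 + 6*s^2 + 81*s + 486)

Take the Laplace transform of both sides.
The derivative rules (L{y'} = sY - y(0) = sY - (-2)) turn the left side into (s + 6)Y - (-2).
The right side is L{cos(9*t)} = s/(s^2 + 81).
So (s + 6)Y = s/(s^2 + 81) + (-2).
Solve for Y(s) and write it as one ratio of polynomials.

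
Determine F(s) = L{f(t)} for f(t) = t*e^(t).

F(s) = (s - 1)^(-2)

L{e^(t)} = 1/(s - 1).
Then apply L{t·g(t)} = -d/ds[G(s)] with G(s) = 1/(s - 1):
differentiating 1 time and applying the sign gives (s - 1)^(-2).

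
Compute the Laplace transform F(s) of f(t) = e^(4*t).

F(s) = 1/(s - 4)

L{1} = 1/s.
By the first shifting theorem, multiplying by e^(4t) replaces s with s - 4.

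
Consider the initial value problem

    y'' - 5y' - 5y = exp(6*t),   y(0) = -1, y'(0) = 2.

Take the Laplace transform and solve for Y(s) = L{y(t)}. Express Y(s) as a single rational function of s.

Laplace-transform each side.
Using L{y''} = s^2 Y - s·y(0) - y'(0) and L{y'} = sY - y(0), with y(0) = -1, y'(0) = 2, the left side becomes (s^2 - 5*s - 5)Y - (-s + 7).
The right side is L{exp(6*t)} = 1/(s - 6).
So (s^2 - 5*s - 5)Y = 1/(s - 6) + (-s + 7).
Divide through and combine into a single rational function.

Y(s) = (-s^2 + 13*s - 41)/(s^3 - 11*s^2 + 25*s + 30)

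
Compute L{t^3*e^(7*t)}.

L{t^3} = 3!/s^4 = 6/s^4.
By the first shifting theorem, multiplying by e^(7t) replaces s with s - 7.

6/(s - 7)^4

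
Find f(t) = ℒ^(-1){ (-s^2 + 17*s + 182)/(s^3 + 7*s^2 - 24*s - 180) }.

f(t) = -4*t*exp(-6*t) + 2*exp(5*t) - 3*exp(-6*t)

Factor the denominator: s^3 + 7*s^2 - 24*s - 180 = (s - 5)*(s + 6)^2.
Partial fraction decomposition gives [-3/(s + 6)] + [-4/(s + 6)^2] + [2/(s - 5)].
Invert each term: -3/(s + 6) ↔ -3e^(-6t); -4/(s + 6)^2 ↔ -4t·e^(-6t); 2/(s - 5) ↔ 2e^(5t).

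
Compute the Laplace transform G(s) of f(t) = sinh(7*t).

L{sinh(7t)} = 7/(s^2 - 49).

G(s) = 7/(s^2 - 49)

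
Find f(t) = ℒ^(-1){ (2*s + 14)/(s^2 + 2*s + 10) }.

Complete the square in the denominator: s^2 + 2*s + 10 = (s + 1)^2 + 3^2.
Split the numerator to match: 2*s + 14 = 2·(s + 1) + 4·3.
Invert each term: 2·(s + 1)/((s + 1)^2 + 9) ↔ 2e^(-t)cos(3t); 4·3/((s + 1)^2 + 9) ↔ 4e^(-t)sin(3t).

f(t) = 4*exp(-t)*sin(3*t) + 2*exp(-t)*cos(3*t)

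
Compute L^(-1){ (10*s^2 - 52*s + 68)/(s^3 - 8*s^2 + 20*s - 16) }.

-2*t*exp(2*t) + 5*exp(4*t) + 5*exp(2*t)

Factor the denominator: s^3 - 8*s^2 + 20*s - 16 = (s - 4)*(s - 2)^2.
Partial fraction decomposition gives [5/(s - 2)] + [-2/(s - 2)^2] + [5/(s - 4)].
Invert each term: 5/(s - 2) ↔ 5e^(2t); -2/(s - 2)^2 ↔ -2t·e^(2t); 5/(s - 4) ↔ 5e^(4t).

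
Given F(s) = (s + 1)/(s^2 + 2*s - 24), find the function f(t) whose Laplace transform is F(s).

f(t) = exp(-t)*cosh(5*t)

Rewrite the denominator: s^2 + 2*s - 24 = (s + 1)^2 - 25.
The form in (s + 1) signals a first-shifting-theorem factor e^(-t).
Since L{cosh(5t)} = s/(s^2 - 25), the inverse is exp(-t)*cosh(5*t).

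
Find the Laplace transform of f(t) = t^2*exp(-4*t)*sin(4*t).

8*(3*s^2 + 24*s + 32)/(s^2 + 8*s + 32)^3

L{sin(4t)} = 4/(s^2 + 16).
Multiplying by e^(-4t) shifts s → s + 4, so L{exp(-4*t)*sin(4*t)} = 4/((s + 4)^2 + 16).
Then apply L{t^2·g(t)} = (-1)^2 d^2/ds^2[G(s)] with G(s) = 4/((s + 4)^2 + 16):
differentiating 2 times and applying the sign gives 8*(3*s^2 + 24*s + 32)/(s^2 + 8*s + 32)^3.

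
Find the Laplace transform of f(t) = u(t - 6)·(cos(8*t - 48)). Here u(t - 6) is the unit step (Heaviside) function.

s*exp(-6*s)/(s^2 + 64)

By the second shifting theorem, L{u(t - c)·g(t - c)} = e^(-cs)·G(s) with c = 6 and G(s) = L{g(t)}.
L{cos(8t)} = s/(s^2 + 64).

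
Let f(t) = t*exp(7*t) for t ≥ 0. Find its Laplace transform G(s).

L{e^(7t)} = 1/(s - 7).
Then apply L{t·g(t)} = -d/ds[H(s)] with H(s) = 1/(s - 7):
differentiating 1 time and applying the sign gives (s - 7)^(-2).

G(s) = (s - 7)^(-2)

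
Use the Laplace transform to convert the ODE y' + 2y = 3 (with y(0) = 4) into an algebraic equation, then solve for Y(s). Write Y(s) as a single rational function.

Y(s) = (4*s + 3)/(s^2 + 2*s)

Laplace-transform each side.
Using L{y'} = sY - y(0) = sY - 4, the left side becomes (s + 2)Y - (4).
The right side is L{3} = 3/s.
So (s + 2)Y = 3/s + (4).
Divide through and combine into a single rational function.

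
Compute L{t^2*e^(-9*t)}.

L{e^(-9t)} = 1/(s + 9).
Then apply L{t^2·g(t)} = (-1)^2 d^2/ds^2[G(s)] with G(s) = 1/(s + 9):
differentiating 2 times and applying the sign gives 2/(s + 9)^3.

2/(s + 9)^3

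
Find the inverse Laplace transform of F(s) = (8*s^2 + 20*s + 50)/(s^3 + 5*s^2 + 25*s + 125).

-sin(5*t) + 5*cos(5*t) + 3*exp(-5*t)

Factor the denominator: s^3 + 5*s^2 + 25*s + 125 = (s + 5)*(s^2 + 25).
Partial fraction decomposition gives [3/(s + 5)] + [5*s/(s^2 + 25)] + [-5/(s^2 + 25)].
Invert each term: 3/(s + 5) ↔ 3e^(-5t); 5·s/(s^2 + 25) ↔ 5cos(5t); -1·5/(s^2 + 25) ↔ -sin(5t).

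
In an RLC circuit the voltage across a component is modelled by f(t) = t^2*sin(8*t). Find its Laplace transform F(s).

L{sin(8t)} = 8/(s^2 + 64).
Then apply L{t^2·g(t)} = (-1)^2 d^2/ds^2[G(s)] with G(s) = 8/(s^2 + 64):
differentiating 2 times and applying the sign gives 16*(3*s^2 - 64)/(s^2 + 64)^3.

F(s) = 16*(3*s^2 - 64)/(s^2 + 64)^3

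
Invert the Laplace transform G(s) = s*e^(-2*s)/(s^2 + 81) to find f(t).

f(t) = Heaviside(t - 2)*(cos(9*t - 18))

The factor e^(-2s) signals a time shift by c = 2 (second shifting theorem).
L{cos(9t)} = s/(s^2 + 81), so L^-1{s/(s^2 + 81)} = cos(9*t).
Hence the inverse is u(t - 2) times that function evaluated at t - 2.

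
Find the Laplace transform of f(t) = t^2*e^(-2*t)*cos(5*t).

2*(s + 2)*(s^2 + 4*s - 71)/(s^2 + 4*s + 29)^3

L{cos(5t)} = s/(s^2 + 25).
Multiplying by e^(-2t) shifts s → s + 2, so L{e^(-2*t)*cos(5*t)} = (s + 2)/((s + 2)^2 + 25).
Then apply L{t^2·g(t)} = (-1)^2 d^2/ds^2[G(s)] with G(s) = (s + 2)/((s + 2)^2 + 25):
differentiating 2 times and applying the sign gives 2*(s + 2)*(s^2 + 4*s - 71)/(s^2 + 4*s + 29)^3.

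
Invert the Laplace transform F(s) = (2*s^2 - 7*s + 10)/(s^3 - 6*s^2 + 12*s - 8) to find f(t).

Factor the denominator: s^3 - 6*s^2 + 12*s - 8 = (s - 2)^3.
Partial fraction decomposition gives [2/(s - 2)] + [(s - 2)^(-2)] + [4/(s - 2)^3].
Invert each term: 2/(s - 2) ↔ 2e^(2t); 1/(s - 2)^2 ↔ t·e^(2t); 4/(s - 2)^3 ↔ (2)t^2·e^(2t).

f(t) = 2*t^2*exp(2*t) + t*exp(2*t) + 2*exp(2*t)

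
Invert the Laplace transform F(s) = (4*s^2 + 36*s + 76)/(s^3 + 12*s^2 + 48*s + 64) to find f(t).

f(t) = -2*t^2*exp(-4*t) + 4*t*exp(-4*t) + 4*exp(-4*t)

Factor the denominator: s^3 + 12*s^2 + 48*s + 64 = (s + 4)^3.
Partial fraction decomposition gives [4/(s + 4)] + [4/(s + 4)^2] + [-4/(s + 4)^3].
Invert each term: 4/(s + 4) ↔ 4e^(-4t); 4/(s + 4)^2 ↔ 4t·e^(-4t); -4/(s + 4)^3 ↔ (-2)t^2·e^(-4t).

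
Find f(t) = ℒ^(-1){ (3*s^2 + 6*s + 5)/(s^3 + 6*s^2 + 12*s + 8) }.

Factor the denominator: s^3 + 6*s^2 + 12*s + 8 = (s + 2)^3.
Partial fraction decomposition gives [3/(s + 2)] + [-6/(s + 2)^2] + [5/(s + 2)^3].
Invert each term: 3/(s + 2) ↔ 3e^(-2t); -6/(s + 2)^2 ↔ -6t·e^(-2t); 5/(s + 2)^3 ↔ (5/2)t^2·e^(-2t).

f(t) = 5*t^2*exp(-2*t)/2 - 6*t*exp(-2*t) + 3*exp(-2*t)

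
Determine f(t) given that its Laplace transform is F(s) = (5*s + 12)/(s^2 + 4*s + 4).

f(t) = 2*t*exp(-2*t) + 5*exp(-2*t)

Factor the denominator: s^2 + 4*s + 4 = (s + 2)^2.
Partial fraction decomposition gives [5/(s + 2)] + [2/(s + 2)^2].
Invert each term: 5/(s + 2) ↔ 5e^(-2t); 2/(s + 2)^2 ↔ 2t·e^(-2t).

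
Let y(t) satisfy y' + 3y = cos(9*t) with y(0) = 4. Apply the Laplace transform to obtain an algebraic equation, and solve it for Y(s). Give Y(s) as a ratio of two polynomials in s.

Y(s) = (4*s^2 + s + 324)/(s^3 + 3*s^2 + 81*s + 243)

Take the Laplace transform of both sides.
The derivative rules (L{y'} = sY - y(0) = sY - 4) turn the left side into (s + 3)Y - (4).
The right side is L{cos(9*t)} = s/(s^2 + 81).
So (s + 3)Y = s/(s^2 + 81) + (4).
Solve for Y(s) and write it as one ratio of polynomials.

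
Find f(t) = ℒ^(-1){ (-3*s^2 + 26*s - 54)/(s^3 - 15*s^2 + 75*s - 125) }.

f(t) = t^2*exp(5*t)/2 - 4*t*exp(5*t) - 3*exp(5*t)

Factor the denominator: s^3 - 15*s^2 + 75*s - 125 = (s - 5)^3.
Partial fraction decomposition gives [-3/(s - 5)] + [-4/(s - 5)^2] + [(s - 5)^(-3)].
Invert each term: -3/(s - 5) ↔ -3e^(5t); -4/(s - 5)^2 ↔ -4t·e^(5t); 1/(s - 5)^3 ↔ (1/2)t^2·e^(5t).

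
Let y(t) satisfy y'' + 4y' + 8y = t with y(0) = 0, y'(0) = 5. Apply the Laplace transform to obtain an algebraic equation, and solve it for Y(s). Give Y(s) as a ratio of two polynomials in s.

Take the Laplace transform of both sides.
With L{y''} = s^2 Y - s·y(0) - y'(0) and L{y'} = sY - y(0), with y(0) = 0, y'(0) = 5: the LHS transforms to (s^2 + 4*s + 8)Y - (5).
The right side is L{t} = s^(-2).
So (s^2 + 4*s + 8)Y = s^(-2) + (5).
Divide through and combine into a single rational function.

Y(s) = (5*s^2 + 1)/(s^4 + 4*s^3 + 8*s^2)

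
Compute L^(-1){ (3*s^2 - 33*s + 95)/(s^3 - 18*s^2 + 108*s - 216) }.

5*t^2*exp(6*t)/2 + 3*t*exp(6*t) + 3*exp(6*t)

Factor the denominator: s^3 - 18*s^2 + 108*s - 216 = (s - 6)^3.
Partial fraction decomposition gives [3/(s - 6)] + [3/(s - 6)^2] + [5/(s - 6)^3].
Invert each term: 3/(s - 6) ↔ 3e^(6t); 3/(s - 6)^2 ↔ 3t·e^(6t); 5/(s - 6)^3 ↔ (5/2)t^2·e^(6t).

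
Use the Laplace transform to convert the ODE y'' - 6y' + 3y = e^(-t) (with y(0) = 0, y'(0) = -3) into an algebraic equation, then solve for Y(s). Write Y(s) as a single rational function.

Y(s) = (-3*s - 2)/(s^3 - 5*s^2 - 3*s + 3)

Apply the Laplace transform to the equation.
Using L{y''} = s^2 Y - s·y(0) - y'(0) and L{y'} = sY - y(0), with y(0) = 0, y'(0) = -3, the left side becomes (s^2 - 6*s + 3)Y - (-3).
The right side is L{e^(-t)} = 1/(s + 1).
So (s^2 - 6*s + 3)Y = 1/(s + 1) + (-3).
Divide through and combine into a single rational function.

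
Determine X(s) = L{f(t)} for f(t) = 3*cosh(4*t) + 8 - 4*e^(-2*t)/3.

By linearity of the Laplace transform, transform each term separately.
(3)·[L{cosh(4t)} = s/(s^2 - 16)]; (-4/3)·[L{e^(-2t)} = 1/(s + 2)]; L{8} = 8/s.

X(s) = 3*s/(s^2 - 16) - 4/(3*(s + 2)) + 8/s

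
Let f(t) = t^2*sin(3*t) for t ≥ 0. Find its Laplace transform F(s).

F(s) = 18*(s^2 - 3)/(s^2 + 9)^3

L{sin(3t)} = 3/(s^2 + 9).
Then apply L{t^2·g(t)} = (-1)^2 d^2/ds^2[G(s)] with G(s) = 3/(s^2 + 9):
differentiating 2 times and applying the sign gives 18*(s^2 - 3)/(s^2 + 9)^3.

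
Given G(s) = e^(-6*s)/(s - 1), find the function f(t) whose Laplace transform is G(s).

f(t) = Heaviside(t - 6)*(exp(t - 6))

The factor e^(-6s) signals a time shift by c = 6 (second shifting theorem).
L{e^(t)} = 1/(s - 1), so L^-1{1/(s - 1)} = e^(t).
Hence the inverse is u(t - 6) times that function evaluated at t - 6.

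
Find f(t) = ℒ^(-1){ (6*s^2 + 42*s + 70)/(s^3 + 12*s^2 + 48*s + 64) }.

f(t) = -t^2*exp(-4*t) - 6*t*exp(-4*t) + 6*exp(-4*t)

Factor the denominator: s^3 + 12*s^2 + 48*s + 64 = (s + 4)^3.
Partial fraction decomposition gives [6/(s + 4)] + [-6/(s + 4)^2] + [-2/(s + 4)^3].
Invert each term: 6/(s + 4) ↔ 6e^(-4t); -6/(s + 4)^2 ↔ -6t·e^(-4t); -2/(s + 4)^3 ↔ (-1)t^2·e^(-4t).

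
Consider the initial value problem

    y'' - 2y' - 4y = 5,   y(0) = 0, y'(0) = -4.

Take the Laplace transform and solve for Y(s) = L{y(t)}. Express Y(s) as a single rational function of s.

Laplace-transform each side.
The derivative rules (L{y''} = s^2 Y - s·y(0) - y'(0) and L{y'} = sY - y(0), with y(0) = 0, y'(0) = -4) turn the left side into (s^2 - 2*s - 4)Y - (-4).
The right side is L{5} = 5/s.
So (s^2 - 2*s - 4)Y = 5/s + (-4).
Isolate Y and clear denominators.

Y(s) = (-4*s + 5)/(s^3 - 2*s^2 - 4*s)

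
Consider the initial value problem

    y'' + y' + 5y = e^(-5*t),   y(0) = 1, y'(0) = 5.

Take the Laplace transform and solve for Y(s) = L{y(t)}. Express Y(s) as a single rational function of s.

Take the Laplace transform of both sides.
Using L{y''} = s^2 Y - s·y(0) - y'(0) and L{y'} = sY - y(0), with y(0) = 1, y'(0) = 5, the left side becomes (s^2 + s + 5)Y - (s + 6).
The right side is L{e^(-5*t)} = 1/(s + 5).
So (s^2 + s + 5)Y = 1/(s + 5) + (s + 6).
Divide through and combine into a single rational function.

Y(s) = (s^2 + 11*s + 31)/(s^3 + 6*s^2 + 10*s + 25)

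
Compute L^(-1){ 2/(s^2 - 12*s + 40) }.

Rewrite the denominator: s^2 - 12*s + 40 = (s - 6)^2 + 4.
The form in (s - 6) signals a first-shifting-theorem factor e^(6t).
Since L{sin(2t)} = 2/(s^2 + 4), the inverse is e^(6*t)*sin(2*t).

exp(6*t)*sin(2*t)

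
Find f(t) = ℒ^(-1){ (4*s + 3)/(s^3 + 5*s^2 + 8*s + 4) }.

Factor the denominator: s^3 + 5*s^2 + 8*s + 4 = (s + 1)*(s + 2)^2.
Partial fraction decomposition gives [1/(s + 2)] + [5/(s + 2)^2] + [-1/(s + 1)].
Invert each term: 1/(s + 2) ↔ e^(-2t); 5/(s + 2)^2 ↔ 5t·e^(-2t); -1/(s + 1) ↔ -e^(-t).

f(t) = 5*t*exp(-2*t) - exp(-t) + exp(-2*t)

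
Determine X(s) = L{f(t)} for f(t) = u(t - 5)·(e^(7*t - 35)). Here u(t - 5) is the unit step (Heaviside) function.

By the second shifting theorem, L{u(t - c)·g(t - c)} = e^(-cs)·G(s) with c = 5 and G(s) = L{g(t)}.
L{e^(7t)} = 1/(s - 7).

X(s) = exp(-5*s)/(s - 7)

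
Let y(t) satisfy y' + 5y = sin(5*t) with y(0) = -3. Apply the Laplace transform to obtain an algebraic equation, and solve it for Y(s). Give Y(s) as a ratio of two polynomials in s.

Y(s) = (-3*s^2 - 70)/(s^3 + 5*s^2 + 25*s + 125)

Transform both sides with L{·}.
Using L{y'} = sY - y(0) = sY - (-3), the left side becomes (s + 5)Y - (-3).
The right side is L{sin(5*t)} = 5/(s^2 + 25).
So (s + 5)Y = 5/(s^2 + 25) + (-3).
Solve for Y(s) and write it as one ratio of polynomials.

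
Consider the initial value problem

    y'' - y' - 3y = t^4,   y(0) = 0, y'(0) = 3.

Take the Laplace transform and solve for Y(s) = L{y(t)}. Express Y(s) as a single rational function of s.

Apply the Laplace transform to the equation.
Using L{y''} = s^2 Y - s·y(0) - y'(0) and L{y'} = sY - y(0), with y(0) = 0, y'(0) = 3, the left side becomes (s^2 - s - 3)Y - (3).
The right side is L{t^4} = 24/s^5.
So (s^2 - s - 3)Y = 24/s^5 + (3).
Solve for Y(s) and write it as one ratio of polynomials.

Y(s) = (3*s^5 + 24)/(s^7 - s^6 - 3*s^5)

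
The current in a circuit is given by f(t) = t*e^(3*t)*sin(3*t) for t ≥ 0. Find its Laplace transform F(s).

L{sin(3t)} = 3/(s^2 + 9).
Multiplying by e^(3t) shifts s → s - 3, so L{e^(3*t)*sin(3*t)} = 3/((s - 3)^2 + 9).
Then apply L{t·g(t)} = -d/ds[G(s)] with G(s) = 3/((s - 3)^2 + 9):
differentiating 1 time and applying the sign gives 6*(s - 3)/(s^2 - 6*s + 18)^2.

F(s) = 6*(s - 3)/(s^2 - 6*s + 18)^2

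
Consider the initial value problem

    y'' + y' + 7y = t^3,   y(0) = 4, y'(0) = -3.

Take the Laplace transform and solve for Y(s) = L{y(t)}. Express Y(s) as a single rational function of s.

Laplace-transform each side.
With L{y''} = s^2 Y - s·y(0) - y'(0) and L{y'} = sY - y(0), with y(0) = 4, y'(0) = -3: the LHS transforms to (s^2 + s + 7)Y - (4*s + 1).
The right side is L{t^3} = 6/s^4.
So (s^2 + s + 7)Y = 6/s^4 + (4*s + 1).
Isolate Y and clear denominators.

Y(s) = (4*s^5 + s^4 + 6)/(s^6 + s^5 + 7*s^4)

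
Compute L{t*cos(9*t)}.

L{cos(9t)} = s/(s^2 + 81).
Then apply L{t·g(t)} = -d/ds[H(s)] with H(s) = s/(s^2 + 81):
differentiating 1 time and applying the sign gives (s - 9)*(s + 9)/(s^2 + 81)^2.

(s - 9)*(s + 9)/(s^2 + 81)^2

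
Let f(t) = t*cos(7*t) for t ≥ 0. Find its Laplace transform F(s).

F(s) = (s - 7)*(s + 7)/(s^2 + 49)^2

L{cos(7t)} = s/(s^2 + 49).
Then apply L{t·g(t)} = -d/ds[G(s)] with G(s) = s/(s^2 + 49):
differentiating 1 time and applying the sign gives (s - 7)*(s + 7)/(s^2 + 49)^2.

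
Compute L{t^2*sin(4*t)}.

L{sin(4t)} = 4/(s^2 + 16).
Then apply L{t^2·g(t)} = (-1)^2 d^2/ds^2[G(s)] with G(s) = 4/(s^2 + 16):
differentiating 2 times and applying the sign gives 8*(3*s^2 - 16)/(s^2 + 16)^3.

8*(3*s^2 - 16)/(s^2 + 16)^3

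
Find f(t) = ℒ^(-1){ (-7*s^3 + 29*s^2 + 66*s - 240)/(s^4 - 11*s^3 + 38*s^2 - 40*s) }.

f(t) = -4*exp(5*t) - 5*exp(4*t) - 4*exp(2*t) + 6

Factor the denominator: s^4 - 11*s^3 + 38*s^2 - 40*s = s*(s - 5)*(s - 4)*(s - 2).
Partial fraction decomposition gives [-5/(s - 4)] + [6/s] + [-4/(s - 2)] + [-4/(s - 5)].
Invert each term: -5/(s - 4) ↔ -5e^(4t); 6/(s - 0) ↔ 6e^(0t); -4/(s - 2) ↔ -4e^(2t); -4/(s - 5) ↔ -4e^(5t).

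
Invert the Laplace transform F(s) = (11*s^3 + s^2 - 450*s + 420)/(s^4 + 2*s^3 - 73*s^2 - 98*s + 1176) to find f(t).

f(t) = 2*exp(7*t) + 2*exp(4*t) + 6*exp(-6*t) + exp(-7*t)

Factor the denominator: s^4 + 2*s^3 - 73*s^2 - 98*s + 1176 = (s - 7)*(s - 4)*(s + 6)*(s + 7).
Partial fraction decomposition gives [6/(s + 6)] + [2/(s - 7)] + [1/(s + 7)] + [2/(s - 4)].
Invert each term: 6/(s + 6) ↔ 6e^(-6t); 2/(s - 7) ↔ 2e^(7t); 1/(s + 7) ↔ e^(-7t); 2/(s - 4) ↔ 2e^(4t).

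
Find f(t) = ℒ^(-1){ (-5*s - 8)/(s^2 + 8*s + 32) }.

f(t) = 3*exp(-4*t)*sin(4*t) - 5*exp(-4*t)*cos(4*t)

Complete the square in the denominator: s^2 + 8*s + 32 = (s + 4)^2 + 4^2.
Split the numerator to match: -5*s - 8 = -5·(s + 4) + 3·4.
Invert each term: -5·(s + 4)/((s + 4)^2 + 16) ↔ -5e^(-4t)cos(4t); 3·4/((s + 4)^2 + 16) ↔ 3e^(-4t)sin(4t).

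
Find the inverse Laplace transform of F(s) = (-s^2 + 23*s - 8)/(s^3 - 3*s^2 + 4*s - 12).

Factor the denominator: s^3 - 3*s^2 + 4*s - 12 = (s - 3)*(s^2 + 4).
Partial fraction decomposition gives [4/(s - 3)] + [-5*s/(s^2 + 4)] + [8/(s^2 + 4)].
Invert each term: 4/(s - 3) ↔ 4e^(3t); -5·s/(s^2 + 4) ↔ -5cos(2t); 4·2/(s^2 + 4) ↔ 4sin(2t).

4*exp(3*t) + 4*sin(2*t) - 5*cos(2*t)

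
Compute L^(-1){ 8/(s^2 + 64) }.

Since L{sin(8t)} = 8/(s^2 + 64), the inverse is sin(8*t).

sin(8*t)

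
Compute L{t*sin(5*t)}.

10*s/(s^2 + 25)^2

L{sin(5t)} = 5/(s^2 + 25).
Then apply L{t·g(t)} = -d/ds[H(s)] with H(s) = 5/(s^2 + 25):
differentiating 1 time and applying the sign gives 10*s/(s^2 + 25)^2.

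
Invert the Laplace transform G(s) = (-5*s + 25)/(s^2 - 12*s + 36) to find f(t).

f(t) = -5*t*exp(6*t) - 5*exp(6*t)

Factor the denominator: s^2 - 12*s + 36 = (s - 6)^2.
Partial fraction decomposition gives [-5/(s - 6)] + [-5/(s - 6)^2].
Invert each term: -5/(s - 6) ↔ -5e^(6t); -5/(s - 6)^2 ↔ -5t·e^(6t).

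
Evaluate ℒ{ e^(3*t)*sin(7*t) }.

7/((s - 3)^2 + 49)

L{sin(7t)} = 7/(s^2 + 49).
By the first shifting theorem, multiplying by e^(3t) replaces s with s - 3.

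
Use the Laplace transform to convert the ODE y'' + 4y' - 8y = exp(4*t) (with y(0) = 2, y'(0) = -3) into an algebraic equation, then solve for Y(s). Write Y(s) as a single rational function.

Y(s) = (2*s^2 - 3*s - 19)/(s^3 - 24*s + 32)

Transform both sides with L{·}.
With L{y''} = s^2 Y - s·y(0) - y'(0) and L{y'} = sY - y(0), with y(0) = 2, y'(0) = -3: the LHS transforms to (s^2 + 4*s - 8)Y - (2*s + 5).
The right side is L{exp(4*t)} = 1/(s - 4).
So (s^2 + 4*s - 8)Y = 1/(s - 4) + (2*s + 5).
Divide through and combine into a single rational function.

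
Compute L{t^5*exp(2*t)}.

120/(s - 2)^6

L{t^5} = 5!/s^6 = 120/s^6.
By the first shifting theorem, multiplying by e^(2t) replaces s with s - 2.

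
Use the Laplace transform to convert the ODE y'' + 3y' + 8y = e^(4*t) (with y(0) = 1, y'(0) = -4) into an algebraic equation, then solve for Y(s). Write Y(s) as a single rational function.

Y(s) = (s^2 - 5*s + 5)/(s^3 - s^2 - 4*s - 32)

Apply the Laplace transform to the equation.
The derivative rules (L{y''} = s^2 Y - s·y(0) - y'(0) and L{y'} = sY - y(0), with y(0) = 1, y'(0) = -4) turn the left side into (s^2 + 3*s + 8)Y - (s - 1).
The right side is L{e^(4*t)} = 1/(s - 4).
So (s^2 + 3*s + 8)Y = 1/(s - 4) + (s - 1).
Solve for Y(s) and write it as one ratio of polynomials.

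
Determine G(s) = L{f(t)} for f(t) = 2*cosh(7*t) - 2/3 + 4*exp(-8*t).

By linearity of the Laplace transform, transform each term separately.
(4)·[L{e^(-8t)} = 1/(s + 8)]; L{-2/3} = (-2/3)/s; (2)·[L{cosh(7t)} = s/(s^2 - 49)].

G(s) = 2*s/(s^2 - 49) + 4/(s + 8) - 2/(3*s)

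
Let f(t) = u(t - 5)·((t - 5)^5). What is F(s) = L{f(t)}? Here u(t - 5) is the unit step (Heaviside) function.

By the second shifting theorem, L{u(t - c)·g(t - c)} = e^(-cs)·G(s) with c = 5 and G(s) = L{g(t)}.
L{t^5} = 5!/s^6 = 120/s^6.

F(s) = 120*exp(-5*s)/s^6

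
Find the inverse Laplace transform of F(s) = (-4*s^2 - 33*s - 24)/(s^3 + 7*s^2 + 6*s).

-4 - exp(-t) + exp(-6*t)

Factor the denominator: s^3 + 7*s^2 + 6*s = s*(s + 1)*(s + 6).
Partial fraction decomposition gives [-4/s] + [-1/(s + 1)] + [1/(s + 6)].
Invert each term: -4/(s - 0) ↔ -4e^(0t); -1/(s + 1) ↔ -e^(-t); 1/(s + 6) ↔ e^(-6t).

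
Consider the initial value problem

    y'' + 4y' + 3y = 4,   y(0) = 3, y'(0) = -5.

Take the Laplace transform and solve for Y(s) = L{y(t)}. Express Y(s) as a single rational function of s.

Transform both sides with L{·}.
Using L{y''} = s^2 Y - s·y(0) - y'(0) and L{y'} = sY - y(0), with y(0) = 3, y'(0) = -5, the left side becomes (s^2 + 4*s + 3)Y - (3*s + 7).
The right side is L{4} = 4/s.
So (s^2 + 4*s + 3)Y = 4/s + (3*s + 7).
Solve for Y(s) and write it as one ratio of polynomials.

Y(s) = (3*s + 4)/(s^2 + 3*s)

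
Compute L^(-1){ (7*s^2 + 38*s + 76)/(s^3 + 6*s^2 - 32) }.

Factor the denominator: s^3 + 6*s^2 - 32 = (s - 2)*(s + 4)^2.
Partial fraction decomposition gives [2/(s + 4)] + [-6/(s + 4)^2] + [5/(s - 2)].
Invert each term: 2/(s + 4) ↔ 2e^(-4t); -6/(s + 4)^2 ↔ -6t·e^(-4t); 5/(s - 2) ↔ 5e^(2t).

-6*t*exp(-4*t) + 5*exp(2*t) + 2*exp(-4*t)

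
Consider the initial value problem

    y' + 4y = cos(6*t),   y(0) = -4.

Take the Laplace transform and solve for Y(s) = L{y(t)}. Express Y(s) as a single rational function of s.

Y(s) = (-4*s^2 + s - 144)/(s^3 + 4*s^2 + 36*s + 144)

Take the Laplace transform of both sides.
Using L{y'} = sY - y(0) = sY - (-4), the left side becomes (s + 4)Y - (-4).
The right side is L{cos(6*t)} = s/(s^2 + 36).
So (s + 4)Y = s/(s^2 + 36) + (-4).
Divide through and combine into a single rational function.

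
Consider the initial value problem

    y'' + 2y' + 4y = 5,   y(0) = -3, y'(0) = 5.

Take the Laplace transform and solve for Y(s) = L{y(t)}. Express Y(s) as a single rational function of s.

Y(s) = (-3*s^2 - s + 5)/(s^3 + 2*s^2 + 4*s)

Take the Laplace transform of both sides.
With L{y''} = s^2 Y - s·y(0) - y'(0) and L{y'} = sY - y(0), with y(0) = -3, y'(0) = 5: the LHS transforms to (s^2 + 2*s + 4)Y - (-3*s - 1).
The right side is L{5} = 5/s.
So (s^2 + 2*s + 4)Y = 5/s + (-3*s - 1).
Isolate Y and clear denominators.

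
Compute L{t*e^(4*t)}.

(s - 4)^(-2)

L{e^(4t)} = 1/(s - 4).
Then apply L{t·g(t)} = -d/ds[G(s)] with G(s) = 1/(s - 4):
differentiating 1 time and applying the sign gives (s - 4)^(-2).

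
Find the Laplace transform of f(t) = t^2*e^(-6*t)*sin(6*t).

L{sin(6t)} = 6/(s^2 + 36).
Multiplying by e^(-6t) shifts s → s + 6, so L{e^(-6*t)*sin(6*t)} = 6/((s + 6)^2 + 36).
Then apply L{t^2·g(t)} = (-1)^2 d^2/ds^2[G(s)] with G(s) = 6/((s + 6)^2 + 36):
differentiating 2 times and applying the sign gives 36*(s^2 + 12*s + 24)/(s^2 + 12*s + 72)^3.

36*(s^2 + 12*s + 24)/(s^2 + 12*s + 72)^3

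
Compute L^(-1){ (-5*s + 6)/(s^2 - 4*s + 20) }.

Complete the square in the denominator: s^2 - 4*s + 20 = (s - 2)^2 + 4^2.
Split the numerator to match: -5*s + 6 = -5·(s - 2) - 1·4.
Invert each term: -5·(s - 2)/((s - 2)^2 + 16) ↔ -5e^(2t)cos(4t); -1·4/((s - 2)^2 + 16) ↔ -e^(2t)sin(4t).

-exp(2*t)*sin(4*t) - 5*exp(2*t)*cos(4*t)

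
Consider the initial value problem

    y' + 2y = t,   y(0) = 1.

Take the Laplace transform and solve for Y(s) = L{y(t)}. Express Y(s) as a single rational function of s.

Y(s) = (s^2 + 1)/(s^3 + 2*s^2)

Laplace-transform each side.
Using L{y'} = sY - y(0) = sY - 1, the left side becomes (s + 2)Y - (1).
The right side is L{t} = s^(-2).
So (s + 2)Y = s^(-2) + (1).
Solve for Y(s) and write it as one ratio of polynomials.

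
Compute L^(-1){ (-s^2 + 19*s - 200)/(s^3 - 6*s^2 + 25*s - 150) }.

Factor the denominator: s^3 - 6*s^2 + 25*s - 150 = (s - 6)*(s^2 + 25).
Partial fraction decomposition gives [-2/(s - 6)] + [s/(s^2 + 25)] + [25/(s^2 + 25)].
Invert each term: -2/(s - 6) ↔ -2e^(6t); 1·s/(s^2 + 25) ↔ cos(5t); 5·5/(s^2 + 25) ↔ 5sin(5t).

-2*exp(6*t) + 5*sin(5*t) + cos(5*t)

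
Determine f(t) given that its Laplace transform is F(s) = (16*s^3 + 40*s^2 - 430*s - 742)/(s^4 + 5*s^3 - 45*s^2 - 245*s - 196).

f(t) = 3*exp(7*t) + 2*exp(-t) + 6*exp(-4*t) + 5*exp(-7*t)

Factor the denominator: s^4 + 5*s^3 - 45*s^2 - 245*s - 196 = (s - 7)*(s + 1)*(s + 4)*(s + 7).
Partial fraction decomposition gives [3/(s - 7)] + [2/(s + 1)] + [6/(s + 4)] + [5/(s + 7)].
Invert each term: 3/(s - 7) ↔ 3e^(7t); 2/(s + 1) ↔ 2e^(-t); 6/(s + 4) ↔ 6e^(-4t); 5/(s + 7) ↔ 5e^(-7t).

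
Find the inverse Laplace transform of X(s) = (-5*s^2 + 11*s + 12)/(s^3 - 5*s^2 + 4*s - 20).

-2*exp(5*t) - 2*sin(2*t) - 3*cos(2*t)

Factor the denominator: s^3 - 5*s^2 + 4*s - 20 = (s - 5)*(s^2 + 4).
Partial fraction decomposition gives [-2/(s - 5)] + [-3*s/(s^2 + 4)] + [-4/(s^2 + 4)].
Invert each term: -2/(s - 5) ↔ -2e^(5t); -3·s/(s^2 + 4) ↔ -3cos(2t); -2·2/(s^2 + 4) ↔ -2sin(2t).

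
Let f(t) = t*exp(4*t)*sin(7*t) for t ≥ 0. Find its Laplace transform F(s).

L{sin(7t)} = 7/(s^2 + 49).
Multiplying by e^(4t) shifts s → s - 4, so L{exp(4*t)*sin(7*t)} = 7/((s - 4)^2 + 49).
Then apply L{t·g(t)} = -d/ds[G(s)] with G(s) = 7/((s - 4)^2 + 49):
differentiating 1 time and applying the sign gives 14*(s - 4)/(s^2 - 8*s + 65)^2.

F(s) = 14*(s - 4)/(s^2 - 8*s + 65)^2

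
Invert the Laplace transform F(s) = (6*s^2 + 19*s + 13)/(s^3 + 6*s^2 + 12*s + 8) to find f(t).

Factor the denominator: s^3 + 6*s^2 + 12*s + 8 = (s + 2)^3.
Partial fraction decomposition gives [6/(s + 2)] + [-5/(s + 2)^2] + [-1/(s + 2)^3].
Invert each term: 6/(s + 2) ↔ 6e^(-2t); -5/(s + 2)^2 ↔ -5t·e^(-2t); -1/(s + 2)^3 ↔ (-1/2)t^2·e^(-2t).

f(t) = -t^2*exp(-2*t)/2 - 5*t*exp(-2*t) + 6*exp(-2*t)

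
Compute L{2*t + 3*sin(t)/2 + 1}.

By linearity of the Laplace transform, transform each term separately.
(3/2)·[L{sin(t)} = 1/(s^2 + 1)]; (2)·[L{t} = 1!/s^2 = 1/s^2]; L{1} = 1/s.

3/(2*(s^2 + 1)) + 1/s + 2/s^2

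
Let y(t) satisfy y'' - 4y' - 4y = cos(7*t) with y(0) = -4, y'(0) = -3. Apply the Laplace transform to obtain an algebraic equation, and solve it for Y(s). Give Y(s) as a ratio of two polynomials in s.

Y(s) = (-4*s^3 + 13*s^2 - 195*s + 637)/(s^4 - 4*s^3 + 45*s^2 - 196*s - 196)

Take the Laplace transform of both sides.
Using L{y''} = s^2 Y - s·y(0) - y'(0) and L{y'} = sY - y(0), with y(0) = -4, y'(0) = -3, the left side becomes (s^2 - 4*s - 4)Y - (-4*s + 13).
The right side is L{cos(7*t)} = s/(s^2 + 49).
So (s^2 - 4*s - 4)Y = s/(s^2 + 49) + (-4*s + 13).
Isolate Y and clear denominators.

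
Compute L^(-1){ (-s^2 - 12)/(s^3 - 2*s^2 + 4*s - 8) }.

Factor the denominator: s^3 - 2*s^2 + 4*s - 8 = (s - 2)*(s^2 + 4).
Partial fraction decomposition gives [-2/(s - 2)] + [s/(s^2 + 4)] + [2/(s^2 + 4)].
Invert each term: -2/(s - 2) ↔ -2e^(2t); 1·s/(s^2 + 4) ↔ cos(2t); 1·2/(s^2 + 4) ↔ sin(2t).

-2*exp(2*t) + sin(2*t) + cos(2*t)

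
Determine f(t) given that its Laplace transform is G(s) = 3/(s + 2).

f(t) = 3*exp(-2*t)

Since L{e^(-2t)} = 1/(s + 2), the inverse is e^(-2*t), scaled by 3.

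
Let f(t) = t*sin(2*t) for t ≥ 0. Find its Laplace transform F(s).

L{sin(2t)} = 2/(s^2 + 4).
Then apply L{t·g(t)} = -d/ds[G(s)] with G(s) = 2/(s^2 + 4):
differentiating 1 time and applying the sign gives 4*s/(s^2 + 4)^2.

F(s) = 4*s/(s^2 + 4)^2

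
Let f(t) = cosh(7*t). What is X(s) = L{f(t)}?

X(s) = s/(s^2 - 49)

L{cosh(7t)} = s/(s^2 - 49).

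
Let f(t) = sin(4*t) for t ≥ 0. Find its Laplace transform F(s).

L{sin(4t)} = 4/(s^2 + 16).

F(s) = 4/(s^2 + 16)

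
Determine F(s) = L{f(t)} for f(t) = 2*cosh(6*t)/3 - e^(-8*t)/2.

F(s) = 2*s/(3*(s^2 - 36)) - 1/(2*(s + 8))

The transform is linear, so treat each term independently.
(-1/2)·[L{e^(-8t)} = 1/(s + 8)]; (2/3)·[L{cosh(6t)} = s/(s^2 - 36)].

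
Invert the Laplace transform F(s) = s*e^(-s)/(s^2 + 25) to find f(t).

The factor e^(-s) signals a time shift by c = 1 (second shifting theorem).
L{cos(5t)} = s/(s^2 + 25), so L^-1{s/(s^2 + 25)} = cos(5*t).
Hence the inverse is u(t - 1) times that function evaluated at t - 1.

f(t) = Heaviside(t - 1)*(cos(5*t - 5))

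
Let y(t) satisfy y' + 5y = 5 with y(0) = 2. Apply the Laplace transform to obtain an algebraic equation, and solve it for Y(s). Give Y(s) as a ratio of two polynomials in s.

Y(s) = (2*s + 5)/(s^2 + 5*s)

Transform both sides with L{·}.
The derivative rules (L{y'} = sY - y(0) = sY - 2) turn the left side into (s + 5)Y - (2).
The right side is L{5} = 5/s.
So (s + 5)Y = 5/s + (2).
Isolate Y and clear denominators.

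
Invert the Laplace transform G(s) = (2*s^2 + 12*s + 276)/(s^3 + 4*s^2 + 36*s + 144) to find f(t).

f(t) = 4*sin(6*t) - 3*cos(6*t) + 5*exp(-4*t)

Factor the denominator: s^3 + 4*s^2 + 36*s + 144 = (s + 4)*(s^2 + 36).
Partial fraction decomposition gives [5/(s + 4)] + [-3*s/(s^2 + 36)] + [24/(s^2 + 36)].
Invert each term: 5/(s + 4) ↔ 5e^(-4t); -3·s/(s^2 + 36) ↔ -3cos(6t); 4·6/(s^2 + 36) ↔ 4sin(6t).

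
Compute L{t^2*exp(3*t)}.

L{e^(3t)} = 1/(s - 3).
Then apply L{t^2·g(t)} = (-1)^2 d^2/ds^2[H(s)] with H(s) = 1/(s - 3):
differentiating 2 times and applying the sign gives 2/(s - 3)^3.

2/(s - 3)^3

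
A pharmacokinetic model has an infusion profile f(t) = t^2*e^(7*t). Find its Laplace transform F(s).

F(s) = 2/(s - 7)^3

L{e^(7t)} = 1/(s - 7).
Then apply L{t^2·g(t)} = (-1)^2 d^2/ds^2[G(s)] with G(s) = 1/(s - 7):
differentiating 2 times and applying the sign gives 2/(s - 7)^3.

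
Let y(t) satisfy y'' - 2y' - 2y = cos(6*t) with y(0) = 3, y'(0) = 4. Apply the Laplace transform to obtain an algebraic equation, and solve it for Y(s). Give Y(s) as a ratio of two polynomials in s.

Transform both sides with L{·}.
With L{y''} = s^2 Y - s·y(0) - y'(0) and L{y'} = sY - y(0), with y(0) = 3, y'(0) = 4: the LHS transforms to (s^2 - 2*s - 2)Y - (3*s - 2).
The right side is L{cos(6*t)} = s/(s^2 + 36).
So (s^2 - 2*s - 2)Y = s/(s^2 + 36) + (3*s - 2).
Solve for Y(s) and write it as one ratio of polynomials.

Y(s) = (3*s^3 - 2*s^2 + 109*s - 72)/(s^4 - 2*s^3 + 34*s^2 - 72*s - 72)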